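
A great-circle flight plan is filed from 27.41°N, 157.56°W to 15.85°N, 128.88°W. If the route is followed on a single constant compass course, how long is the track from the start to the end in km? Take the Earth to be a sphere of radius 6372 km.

Δψ = ln[tan(π/4+φ₂/2)/tan(π/4+φ₁/2)] = -0.2175;  Δφ = -0.2018 rad,  Δλ = +0.5006 rad
q = Δφ/Δψ = 0.9275
d = R·√(Δφ² + q²Δλ²) = 6372·0.50622 = 3226 km

3226 km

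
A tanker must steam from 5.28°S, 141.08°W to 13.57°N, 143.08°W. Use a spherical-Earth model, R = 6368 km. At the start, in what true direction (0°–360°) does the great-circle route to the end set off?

354.0°

θ = atan2( sin Δλ·cos φ₂ ,  cos φ₁ sin φ₂ − sin φ₁ cos φ₂ cos Δλ )
  = atan2(-0.0339, +0.3230) = 354.00°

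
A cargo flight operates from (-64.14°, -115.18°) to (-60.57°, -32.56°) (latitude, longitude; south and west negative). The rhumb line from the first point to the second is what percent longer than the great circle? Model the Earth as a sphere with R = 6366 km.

7.5%

Great circle: σ = 0.6245 rad → d_gc = Rσ = 3975.4 km
Rhumb: Δφ = +0.0623, Δλ = +1.4420, Δψ = +0.1345, q = Δφ/Δψ = 0.4634 → d_rh = R√(Δφ²+q²Δλ²) = 4272.0 km
Excess = (4272.0 − 3975.4) / 3975.4 = 296.6 / 3975.4 = 7.46% ≈ 7.5%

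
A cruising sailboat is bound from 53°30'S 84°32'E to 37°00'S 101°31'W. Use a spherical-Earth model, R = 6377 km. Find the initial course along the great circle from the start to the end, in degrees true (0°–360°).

θ = atan2( sin Δλ·cos φ₂ ,  cos φ₁ sin φ₂ − sin φ₁ cos φ₂ cos Δλ )
  = atan2(+0.0842, -0.9964) = 175.17°

175.2°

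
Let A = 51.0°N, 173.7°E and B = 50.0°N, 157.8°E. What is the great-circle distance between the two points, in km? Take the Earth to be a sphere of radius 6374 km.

1128 km

Haversine: a = sin²(Δφ/2)+cos φ₁ cos φ₂ sin²(Δλ/2) = 0.00781;  σ = 2·atan2(√a,√(1−a))
σ = 10.143° → d = Rσ = 6374·0.17703 = 1128 km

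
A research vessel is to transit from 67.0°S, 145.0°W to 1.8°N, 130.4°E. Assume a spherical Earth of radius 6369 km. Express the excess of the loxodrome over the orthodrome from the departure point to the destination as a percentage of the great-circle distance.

3.8%

Great circle: σ = 1.5630 rad → d_gc = Rσ = 9954.5 km
Rhumb: Δφ = +1.2008, Δλ = -1.4765, Δψ = +1.6237, q = Δφ/Δψ = 0.7395 → d_rh = R√(Δφ²+q²Δλ²) = 10337.0 km
Excess = (10337.0 − 9954.5) / 9954.5 = 382.5 / 9954.5 = 3.84% ≈ 3.8%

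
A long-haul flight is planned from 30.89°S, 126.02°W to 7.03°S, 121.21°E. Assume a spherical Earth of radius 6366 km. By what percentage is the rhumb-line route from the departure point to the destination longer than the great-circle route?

Great circle: σ = 1.8409 rad → d_gc = Rσ = 11719.0 km
Rhumb: Δφ = +0.4164, Δλ = -1.9682, Δψ = +0.4443, q = Δφ/Δψ = 0.9372 → d_rh = R√(Δφ²+q²Δλ²) = 12038.8 km
Excess = (12038.8 − 11719.0) / 11719.0 = 319.8 / 11719.0 = 2.73% ≈ 2.7%

2.7%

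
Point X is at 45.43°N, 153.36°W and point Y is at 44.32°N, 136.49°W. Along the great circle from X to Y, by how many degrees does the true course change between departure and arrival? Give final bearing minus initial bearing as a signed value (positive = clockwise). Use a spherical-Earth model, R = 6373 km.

At departure: θ₁ = atan2(sin Δλ cos φ₂, cos φ₁ sin φ₂ − sin φ₁ cos φ₂ cos Δλ) = 89.29°
At arrival: θ₂ = atan2(sin Δλ cos φ₁, −cos φ₂ sin φ₁ + sin φ₂ cos φ₁ cos Δλ) = 101.24°
Δθ = θ₂ − θ₁ = +11.9°

+11.9°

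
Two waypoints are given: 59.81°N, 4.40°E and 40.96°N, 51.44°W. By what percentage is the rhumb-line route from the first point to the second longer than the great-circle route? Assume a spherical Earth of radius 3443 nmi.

2.5%

Great circle: σ = 0.6764 rad → d_gc = Rσ = 2328.7 nmi
Rhumb: Δφ = -0.3290, Δλ = -0.9746, Δψ = -0.5254, q = Δφ/Δψ = 0.6262 → d_rh = R√(Δφ²+q²Δλ²) = 2387.0 nmi
Excess = (2387.0 − 2328.7) / 2328.7 = 58.3 / 2328.7 = 2.50% ≈ 2.5%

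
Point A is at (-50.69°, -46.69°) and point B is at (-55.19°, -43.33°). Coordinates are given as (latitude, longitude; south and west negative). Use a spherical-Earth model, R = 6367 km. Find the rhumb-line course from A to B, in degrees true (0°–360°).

Δψ = ln[tan(π/4+φ₂/2)/tan(π/4+φ₁/2)] = -0.1305
Δλ = +0.0586 rad (taken the short way round)
course = atan2(Δλ, Δψ) = 155.80°

155.8°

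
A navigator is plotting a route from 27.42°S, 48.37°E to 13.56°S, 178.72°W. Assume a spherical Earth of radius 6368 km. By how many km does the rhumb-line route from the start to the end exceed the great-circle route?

Great circle: cos σ = sin φ₁ sin φ₂ + cos φ₁ cos φ₂ cos Δλ,  σ = 2.0709 rad → d_gc = 13187.7 km
Rhumb line: Δψ = +0.2591, q = Δφ/Δψ = 0.9338, d_rh = R√(Δφ²+q²Δλ²) = 13879.9 km
Excess = 13879.9 − 13187.7 = 692.2 ≈ 692 km

692 km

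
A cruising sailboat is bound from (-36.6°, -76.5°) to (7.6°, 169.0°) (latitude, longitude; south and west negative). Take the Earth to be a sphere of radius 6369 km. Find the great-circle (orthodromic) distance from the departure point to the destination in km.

cos σ = sin φ₁ sin φ₂ + cos φ₁ cos φ₂ cos Δλ
      = sin(-36.60°)sin(7.60°) + cos(-36.60°)cos(7.60°)cos(-114.50°) = -0.4089
σ = 114.133° → d = Rσ = 6369·1.99199 = 12687 km

12687 km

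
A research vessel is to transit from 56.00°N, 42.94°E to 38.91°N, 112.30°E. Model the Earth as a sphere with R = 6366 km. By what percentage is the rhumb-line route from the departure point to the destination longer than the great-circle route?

3.7%

Great circle: σ = 0.8311 rad → d_gc = Rσ = 5290.5 km
Rhumb: Δφ = -0.2983, Δλ = +1.2106, Δψ = -0.4468, q = Δφ/Δψ = 0.6676 → d_rh = R√(Δφ²+q²Δλ²) = 5484.1 km
Excess = (5484.1 − 5290.5) / 5290.5 = 193.6 / 5290.5 = 3.66% ≈ 3.7%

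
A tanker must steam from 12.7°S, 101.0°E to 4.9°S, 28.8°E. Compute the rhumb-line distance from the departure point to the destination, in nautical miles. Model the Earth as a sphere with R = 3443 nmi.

4310 nmi

Δψ = ln[tan(π/4+φ₂/2)/tan(π/4+φ₁/2)] = +0.1379;  Δφ = +0.1361 rad,  Δλ = -1.2601 rad
q = Δφ/Δψ = 0.9874
d = R·√(Δφ² + q²Δλ²) = 3443·1.25171 = 4310 nmi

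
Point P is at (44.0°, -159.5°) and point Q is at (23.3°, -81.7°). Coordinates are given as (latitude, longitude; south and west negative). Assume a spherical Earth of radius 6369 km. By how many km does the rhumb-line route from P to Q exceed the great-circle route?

Great circle: cos σ = sin φ₁ sin φ₂ + cos φ₁ cos φ₂ cos Δλ,  σ = 1.1435 rad → d_gc = 7283.1 km
Rhumb line: Δψ = -0.4385, q = Δφ/Δψ = 0.8238, d_rh = R√(Δφ²+q²Δλ²) = 7487.0 km
Excess = 7487.0 − 7283.1 = 203.9 ≈ 204 km

204 km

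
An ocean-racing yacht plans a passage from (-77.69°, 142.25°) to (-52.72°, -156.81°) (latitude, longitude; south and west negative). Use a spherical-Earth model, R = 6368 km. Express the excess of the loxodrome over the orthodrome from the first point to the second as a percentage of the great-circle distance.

Great circle: σ = 0.5733 rad → d_gc = Rσ = 3650.76 km
Rhumb: Δφ = +0.4358, Δλ = +1.0636, Δψ = +1.1404, q = Δφ/Δψ = 0.3822 → d_rh = R√(Δφ²+q²Δλ²) = 3794.97 km
Excess = (3794.97 − 3650.76) / 3650.76 = 144.21 / 3650.76 = 3.9501% ≈ 4.0%

4.0%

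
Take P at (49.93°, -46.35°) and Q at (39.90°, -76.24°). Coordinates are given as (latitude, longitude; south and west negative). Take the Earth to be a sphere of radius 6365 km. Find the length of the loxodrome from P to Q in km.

2594 km

Rhumb course C = atan2(Δλ, Δψ) with Δψ = ln[tan(π/4+φ₂/2)/tan(π/4+φ₁/2)] = -0.2482, Δλ = -0.5217 → C = 244.56°
d = R·|Δφ| / |cos C| = 6365·0.17506 / 0.42956 = 2594 km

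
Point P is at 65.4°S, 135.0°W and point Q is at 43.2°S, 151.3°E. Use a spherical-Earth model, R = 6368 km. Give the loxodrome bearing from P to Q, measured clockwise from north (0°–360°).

Δψ = ln[tan(π/4+φ₂/2)/tan(π/4+φ₁/2)] = +0.6855
Δλ = -1.2863 rad (taken the short way round)
course = atan2(Δλ, Δψ) = 298.05°

298.1°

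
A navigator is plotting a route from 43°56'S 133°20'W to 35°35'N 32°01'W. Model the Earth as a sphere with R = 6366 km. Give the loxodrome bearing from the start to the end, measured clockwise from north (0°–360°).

Meridional parts: M(φ₁)=-0.8553, M(φ₂)=+0.6653 → ΔM = +1.5206;  Δλ = +1.7683 rad
tan C = Δλ / ΔM = +1.1629 → C = 49.31°

49.3°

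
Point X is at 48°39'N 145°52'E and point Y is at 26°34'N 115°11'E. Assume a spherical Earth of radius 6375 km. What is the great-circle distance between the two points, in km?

3610 km

Haversine: a = sin²(Δφ/2)+cos φ₁ cos φ₂ sin²(Δλ/2) = 0.07804;  σ = 2·atan2(√a,√(1−a))
σ = 32.444° → d = Rσ = 6375·0.56626 = 3610 km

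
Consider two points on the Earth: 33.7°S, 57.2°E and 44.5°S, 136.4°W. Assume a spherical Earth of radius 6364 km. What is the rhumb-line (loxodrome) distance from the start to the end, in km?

Δψ = ln[tan(π/4+φ₂/2)/tan(π/4+φ₁/2)] = -0.2437;  Δφ = -0.1885 rad,  Δλ = +2.9042 rad
q = Δφ/Δψ = 0.7734
d = R·√(Δφ² + q²Δλ²) = 6364·2.25394 = 14344 km

14344 km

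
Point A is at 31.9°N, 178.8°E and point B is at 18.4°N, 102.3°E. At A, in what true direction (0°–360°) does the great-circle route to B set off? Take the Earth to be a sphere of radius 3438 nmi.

θ = atan2( sin Δλ·cos φ₂ ,  cos φ₁ sin φ₂ − sin φ₁ cos φ₂ cos Δλ )
  = atan2(-0.9227, +0.1509) = 279.29°

279.3°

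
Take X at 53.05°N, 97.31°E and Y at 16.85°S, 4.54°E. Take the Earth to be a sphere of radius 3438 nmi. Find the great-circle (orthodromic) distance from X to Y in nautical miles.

Haversine: a = sin²(Δφ/2)+cos φ₁ cos φ₂ sin²(Δλ/2) = 0.62973;  σ = 2·atan2(√a,√(1−a))
σ = 105.038° → d = Rσ = 3438·1.83325 = 6303 nmi

6303 nmi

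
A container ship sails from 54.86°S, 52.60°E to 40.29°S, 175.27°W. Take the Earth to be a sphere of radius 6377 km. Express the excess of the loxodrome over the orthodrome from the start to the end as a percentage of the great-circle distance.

17.1%

Great circle: σ = 1.3343 rad → d_gc = Rσ = 8508.9 km
Rhumb: Δφ = +0.2543, Δλ = +2.3061, Δψ = +0.3805, q = Δφ/Δψ = 0.6684 → d_rh = R√(Δφ²+q²Δλ²) = 9962.4 km
Excess = (9962.4 − 8508.9) / 8508.9 = 1453.5 / 8508.9 = 17.08% ≈ 17.1%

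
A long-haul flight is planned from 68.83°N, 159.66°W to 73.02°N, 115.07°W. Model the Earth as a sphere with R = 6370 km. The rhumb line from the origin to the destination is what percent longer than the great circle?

Great circle: σ = 0.2577 rad → d_gc = Rσ = 1641.8 km
Rhumb: Δφ = +0.0731, Δλ = +0.7782, Δψ = +0.2247, q = Δφ/Δψ = 0.3255 → d_rh = R√(Δφ²+q²Δλ²) = 1679.6 km
Excess = (1679.6 − 1641.8) / 1641.8 = 37.8 / 1641.8 = 2.30% ≈ 2.3%

2.3%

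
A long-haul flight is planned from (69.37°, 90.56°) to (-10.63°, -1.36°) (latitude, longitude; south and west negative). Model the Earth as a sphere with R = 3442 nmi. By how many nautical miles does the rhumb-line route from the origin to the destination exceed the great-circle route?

259 nmi

Great circle: cos σ = sin φ₁ sin φ₂ + cos φ₁ cos φ₂ cos Δλ,  σ = 1.7561 rad → d_gc = 6044.5 nmi
Rhumb line: Δψ = -1.8903, q = Δφ/Δψ = 0.7386, d_rh = R√(Δφ²+q²Δλ²) = 6303.4 nmi
Excess = 6303.4 − 6044.5 = 258.9 ≈ 259 nmi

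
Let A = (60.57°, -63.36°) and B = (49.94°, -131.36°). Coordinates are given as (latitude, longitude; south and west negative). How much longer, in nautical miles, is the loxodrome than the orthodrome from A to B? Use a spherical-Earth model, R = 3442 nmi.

Great circle: cos σ = sin φ₁ sin φ₂ + cos φ₁ cos φ₂ cos Δλ,  σ = 0.6680 rad → d_gc = 2299.2 nmi
Rhumb line: Δψ = -0.3280, q = Δφ/Δψ = 0.5657, d_rh = R√(Δφ²+q²Δλ²) = 2397.4 nmi
Excess = 2397.4 − 2299.2 = 98.2 ≈ 98 nmi

98 nmi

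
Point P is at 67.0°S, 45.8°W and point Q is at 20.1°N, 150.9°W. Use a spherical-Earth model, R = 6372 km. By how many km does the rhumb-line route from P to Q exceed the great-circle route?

583 km

Great circle: cos σ = sin φ₁ sin φ₂ + cos φ₁ cos φ₂ cos Δλ,  σ = 1.9954 rad → d_gc = 12714.5 km
Rhumb line: Δψ = +1.9506, q = Δφ/Δψ = 0.7794, d_rh = R√(Δφ²+q²Δλ²) = 13297.1 km
Excess = 13297.1 − 12714.5 = 582.6 ≈ 583 km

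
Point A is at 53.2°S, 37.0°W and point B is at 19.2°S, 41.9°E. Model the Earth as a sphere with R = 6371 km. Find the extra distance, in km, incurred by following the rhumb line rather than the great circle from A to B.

254 km

Great circle: cos σ = sin φ₁ sin φ₂ + cos φ₁ cos φ₂ cos Δλ,  σ = 1.1894 rad → d_gc = 7577.5 km
Rhumb line: Δψ = +0.7591, q = Δφ/Δψ = 0.7817, d_rh = R√(Δφ²+q²Δλ²) = 7831.4 km
Excess = 7831.4 − 7577.5 = 253.9 ≈ 254 km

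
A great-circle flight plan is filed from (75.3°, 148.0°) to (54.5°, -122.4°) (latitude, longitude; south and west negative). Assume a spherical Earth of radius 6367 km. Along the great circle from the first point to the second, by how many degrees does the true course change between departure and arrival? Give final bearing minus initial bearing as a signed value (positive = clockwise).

+84.9°

Initial bearing θ₁ = atan2(sin Δλ cos φ₂, cos φ₁ sin φ₂ − sin φ₁ cos φ₂ cos Δλ) = 70.76°
Final bearing θ₂ = (initial bearing from the destination back to the start) + 180° = 155.63°
Δθ = θ₂ − θ₁ = +84.9°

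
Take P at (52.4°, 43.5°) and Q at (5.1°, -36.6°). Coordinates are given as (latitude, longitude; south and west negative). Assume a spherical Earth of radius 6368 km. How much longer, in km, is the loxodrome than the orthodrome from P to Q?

223 km

Great circle: cos σ = sin φ₁ sin φ₂ + cos φ₁ cos φ₂ cos Δλ,  σ = 1.3950 rad → d_gc = 8883.2 km
Rhumb line: Δψ = -0.9884, q = Δφ/Δψ = 0.8352, d_rh = R√(Δφ²+q²Δλ²) = 9106.2 km
Excess = 9106.2 − 8883.2 = 223.0 ≈ 223 km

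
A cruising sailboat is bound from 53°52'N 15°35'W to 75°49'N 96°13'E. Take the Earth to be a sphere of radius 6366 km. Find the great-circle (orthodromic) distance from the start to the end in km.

4796 km

Haversine: a = sin²(Δφ/2)+cos φ₁ cos φ₂ sin²(Δλ/2) = 0.13531;  σ = 2·atan2(√a,√(1−a))
σ = 43.166° → d = Rσ = 6366·0.75339 = 4796 km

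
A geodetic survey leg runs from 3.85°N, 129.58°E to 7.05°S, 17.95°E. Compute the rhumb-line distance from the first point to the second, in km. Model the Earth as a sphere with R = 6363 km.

12433 km

Δψ = ln[tan(π/4+φ₂/2)/tan(π/4+φ₁/2)] = -0.1906;  Δφ = -0.1902 rad,  Δλ = -1.9483 rad
q = Δφ/Δψ = 0.9981
d = R·√(Δφ² + q²Δλ²) = 6363·1.95389 = 12433 km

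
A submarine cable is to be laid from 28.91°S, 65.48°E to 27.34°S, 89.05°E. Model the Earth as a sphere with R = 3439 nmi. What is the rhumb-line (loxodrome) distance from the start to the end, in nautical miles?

1251 nmi

Rhumb course C = atan2(Δλ, Δψ) with Δψ = ln[tan(π/4+φ₂/2)/tan(π/4+φ₁/2)] = +0.0311, Δλ = +0.4114 → C = 85.68°
d = R·|Δφ| / |cos C| = 3439·0.02740 / 0.07532 = 1251 nmi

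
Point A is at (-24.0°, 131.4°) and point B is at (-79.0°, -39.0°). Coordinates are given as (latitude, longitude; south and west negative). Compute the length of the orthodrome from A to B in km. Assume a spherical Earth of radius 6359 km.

cos σ = sin φ₁ sin φ₂ + cos φ₁ cos φ₂ cos Δλ
      = sin(-24.00°)sin(-79.00°) + cos(-24.00°)cos(-79.00°)cos(-170.40°) = 0.2274
σ = 76.856° → d = Rσ = 6359·1.34140 = 8530 km

8530 km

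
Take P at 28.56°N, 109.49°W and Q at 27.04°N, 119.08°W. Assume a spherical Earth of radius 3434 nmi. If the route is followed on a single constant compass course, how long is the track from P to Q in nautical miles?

Δψ = ln[tan(π/4+φ₂/2)/tan(π/4+φ₁/2)] = -0.0300;  Δφ = -0.0265 rad,  Δλ = -0.1674 rad
q = Δφ/Δψ = 0.8845
d = R·√(Δφ² + q²Δλ²) = 3434·0.15041 = 517 nmi

517 nmi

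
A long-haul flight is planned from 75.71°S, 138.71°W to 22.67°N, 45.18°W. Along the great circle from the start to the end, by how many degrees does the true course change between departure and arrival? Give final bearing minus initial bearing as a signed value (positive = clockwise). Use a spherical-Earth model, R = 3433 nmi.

At departure: θ₁ = atan2(sin Δλ cos φ₂, cos φ₁ sin φ₂ − sin φ₁ cos φ₂ cos Δλ) = 87.51°
At arrival: θ₂ = atan2(sin Δλ cos φ₁, −cos φ₂ sin φ₁ + sin φ₂ cos φ₁ cos Δλ) = 15.50°
Δθ = θ₂ − θ₁ = -72.0°

-72.0°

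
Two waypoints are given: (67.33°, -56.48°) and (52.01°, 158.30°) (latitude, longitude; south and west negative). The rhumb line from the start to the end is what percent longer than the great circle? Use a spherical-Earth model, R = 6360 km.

27.0%

Great circle: σ = 1.0094 rad → d_gc = Rσ = 6419.7 km
Rhumb: Δφ = -0.2674, Δλ = -2.5346, Δψ = -0.5407, q = Δφ/Δψ = 0.4945 → d_rh = R√(Δφ²+q²Δλ²) = 8150.6 km
Excess = (8150.6 − 6419.7) / 6419.7 = 1730.9 / 6419.7 = 26.96% ≈ 27.0%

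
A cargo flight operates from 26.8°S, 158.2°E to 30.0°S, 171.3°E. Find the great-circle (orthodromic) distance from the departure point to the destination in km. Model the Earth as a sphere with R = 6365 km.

cos σ = sin φ₁ sin φ₂ + cos φ₁ cos φ₂ cos Δλ
      = sin(-26.80°)sin(-30.00°) + cos(-26.80°)cos(-30.00°)cos(13.10°) = 0.9783
σ = 11.951° → d = Rσ = 6365·0.20859 = 1328 km

1328 km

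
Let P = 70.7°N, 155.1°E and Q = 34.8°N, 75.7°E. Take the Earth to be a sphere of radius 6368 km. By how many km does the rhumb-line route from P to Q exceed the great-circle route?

Great circle: cos σ = sin φ₁ sin φ₂ + cos φ₁ cos φ₂ cos Δλ,  σ = 0.9415 rad → d_gc = 5995.6 km
Rhumb line: Δψ = -1.1232, q = Δφ/Δψ = 0.5579, d_rh = R√(Δφ²+q²Δλ²) = 6336.9 km
Excess = 6336.9 − 5995.6 = 341.3 ≈ 341 km

341 km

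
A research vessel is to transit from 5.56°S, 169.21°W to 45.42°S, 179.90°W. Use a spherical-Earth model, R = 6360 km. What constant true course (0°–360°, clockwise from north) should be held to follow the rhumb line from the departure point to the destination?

Meridional parts: M(φ₁)=-0.0972, M(φ₂)=-0.8918 → ΔM = -0.7946;  Δλ = -0.1866 rad
tan C = Δλ / ΔM = +0.2348 → C = 193.21°

193.2°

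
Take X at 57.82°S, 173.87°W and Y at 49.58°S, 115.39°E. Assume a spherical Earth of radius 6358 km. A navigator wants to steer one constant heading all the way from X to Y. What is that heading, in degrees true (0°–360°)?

281.2°

Δψ = ln[tan(π/4+φ₂/2)/tan(π/4+φ₁/2)] = +0.2439
Δλ = -1.2346 rad (taken the short way round)
course = atan2(Δλ, Δψ) = 281.18°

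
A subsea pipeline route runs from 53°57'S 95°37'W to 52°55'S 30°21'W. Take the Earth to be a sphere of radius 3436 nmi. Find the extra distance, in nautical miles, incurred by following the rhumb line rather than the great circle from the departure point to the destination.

84 nmi

Great circle: cos σ = sin φ₁ sin φ₂ + cos φ₁ cos φ₂ cos Δλ,  σ = 0.6543 rad → d_gc = 2248.3 nmi
Rhumb line: Δψ = +0.0303, q = Δφ/Δψ = 0.5957, d_rh = R√(Δφ²+q²Δλ²) = 2332.5 nmi
Excess = 2332.5 − 2248.3 = 84.2 ≈ 84 nmi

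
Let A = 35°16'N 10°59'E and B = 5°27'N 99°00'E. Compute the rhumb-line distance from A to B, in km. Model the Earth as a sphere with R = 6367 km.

9625 km

Rhumb course C = atan2(Δλ, Δψ) with Δψ = ln[tan(π/4+φ₂/2)/tan(π/4+φ₁/2)] = -0.5633, Δλ = +1.5362 → C = 110.14°
d = R·|Δφ| / |cos C| = 6367·0.52040 / 0.34425 = 9625 km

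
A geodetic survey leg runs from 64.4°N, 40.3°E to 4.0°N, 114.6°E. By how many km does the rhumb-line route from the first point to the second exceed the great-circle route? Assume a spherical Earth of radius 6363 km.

Great circle: cos σ = sin φ₁ sin φ₂ + cos φ₁ cos φ₂ cos Δλ,  σ = 1.3903 rad → d_gc = 8846.3 km
Rhumb line: Δψ = -1.4121, q = Δφ/Δψ = 0.7465, d_rh = R√(Δφ²+q²Δλ²) = 9107.1 km
Excess = 9107.1 − 8846.3 = 260.8 ≈ 261 km

261 km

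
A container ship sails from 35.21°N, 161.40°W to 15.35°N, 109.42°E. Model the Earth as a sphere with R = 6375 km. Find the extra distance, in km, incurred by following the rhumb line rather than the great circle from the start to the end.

213 km

Great circle: cos σ = sin φ₁ sin φ₂ + cos φ₁ cos φ₂ cos Δλ,  σ = 1.4061 rad → d_gc = 8964.2 km
Rhumb line: Δψ = -0.3861, q = Δφ/Δψ = 0.8976, d_rh = R√(Δφ²+q²Δλ²) = 9177.0 km
Excess = 9177.0 − 8964.2 = 212.8 ≈ 213 km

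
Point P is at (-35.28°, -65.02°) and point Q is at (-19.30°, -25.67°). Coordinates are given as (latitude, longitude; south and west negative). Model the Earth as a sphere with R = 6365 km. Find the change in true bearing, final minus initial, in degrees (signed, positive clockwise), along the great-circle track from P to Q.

-18.8°

Initial bearing θ₁ = atan2(sin Δλ cos φ₂, cos φ₁ sin φ₂ − sin φ₁ cos φ₂ cos Δλ) = 75.77°
Final bearing θ₂ = (initial bearing from the destination back to the start) + 180° = 56.97°
Δθ = θ₂ − θ₁ = -18.8°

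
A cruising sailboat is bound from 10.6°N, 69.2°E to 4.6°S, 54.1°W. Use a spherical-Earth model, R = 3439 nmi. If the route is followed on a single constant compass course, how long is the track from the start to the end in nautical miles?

Rhumb course C = atan2(Δλ, Δψ) with Δψ = ln[tan(π/4+φ₂/2)/tan(π/4+φ₁/2)] = -0.2664, Δλ = -2.1520 → C = 262.94°
d = R·|Δφ| / |cos C| = 3439·0.26529 / 0.12287 = 7425 nmi

7425 nmi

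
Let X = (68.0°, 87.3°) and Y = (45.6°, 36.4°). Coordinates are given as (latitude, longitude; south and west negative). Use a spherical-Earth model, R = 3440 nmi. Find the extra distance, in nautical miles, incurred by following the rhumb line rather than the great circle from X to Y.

Great circle: cos σ = sin φ₁ sin φ₂ + cos φ₁ cos φ₂ cos Δλ,  σ = 0.5957 rad → d_gc = 2049.3 nmi
Rhumb line: Δψ = -0.7417, q = Δφ/Δψ = 0.5271, d_rh = R√(Δφ²+q²Δλ²) = 2098.5 nmi
Excess = 2098.5 − 2049.3 = 49.2 ≈ 49 nmi

49 nmi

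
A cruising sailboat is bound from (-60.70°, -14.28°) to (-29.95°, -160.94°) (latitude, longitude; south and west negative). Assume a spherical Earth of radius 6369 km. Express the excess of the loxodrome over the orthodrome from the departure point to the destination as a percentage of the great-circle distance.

Great circle: σ = 1.4896 rad → d_gc = Rσ = 9487.1 km
Rhumb: Δφ = +0.5367, Δλ = -2.5597, Δψ = +0.7934, q = Δφ/Δψ = 0.6765 → d_rh = R√(Δφ²+q²Δλ²) = 11546.0 km
Excess = (11546.0 − 9487.1) / 9487.1 = 2058.9 / 9487.1 = 21.70% ≈ 21.7%

21.7%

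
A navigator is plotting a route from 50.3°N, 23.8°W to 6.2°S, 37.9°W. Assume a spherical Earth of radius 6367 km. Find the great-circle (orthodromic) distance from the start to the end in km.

Haversine: a = sin²(Δφ/2)+cos φ₁ cos φ₂ sin²(Δλ/2) = 0.23360;  σ = 2·atan2(√a,√(1−a))
σ = 57.805° → d = Rσ = 6367·1.00888 = 6424 km

6424 km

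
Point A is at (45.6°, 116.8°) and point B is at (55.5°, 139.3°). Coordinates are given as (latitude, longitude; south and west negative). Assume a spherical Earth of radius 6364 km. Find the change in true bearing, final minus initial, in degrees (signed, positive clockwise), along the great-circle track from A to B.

Initial bearing θ₁ = atan2(sin Δλ cos φ₂, cos φ₁ sin φ₂ − sin φ₁ cos φ₂ cos Δλ) = 46.91°
Final bearing θ₂ = (initial bearing from the destination back to the start) + 180° = 64.44°
Δθ = θ₂ − θ₁ = +17.5°

+17.5°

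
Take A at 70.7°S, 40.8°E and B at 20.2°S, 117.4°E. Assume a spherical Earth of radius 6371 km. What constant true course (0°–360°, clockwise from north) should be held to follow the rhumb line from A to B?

Meridional parts: M(φ₁)=-1.7718, M(φ₂)=-0.3601 → ΔM = +1.4117;  Δλ = +1.3369 rad
tan C = Δλ / ΔM = +0.9471 → C = 43.44°

43.4°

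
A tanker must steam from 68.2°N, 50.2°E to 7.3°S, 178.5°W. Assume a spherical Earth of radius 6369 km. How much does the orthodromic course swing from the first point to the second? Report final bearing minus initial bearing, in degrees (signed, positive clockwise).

+109.5°

Initial bearing θ₁ = atan2(sin Δλ cos φ₂, cos φ₁ sin φ₂ − sin φ₁ cos φ₂ cos Δλ) = 53.04°
Final bearing θ₂ = (initial bearing from the destination back to the start) + 180° = 162.59°
Δθ = θ₂ − θ₁ = +109.5°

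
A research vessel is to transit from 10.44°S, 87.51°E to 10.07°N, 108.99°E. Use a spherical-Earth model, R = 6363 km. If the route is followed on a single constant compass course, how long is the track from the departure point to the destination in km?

3289 km

Δψ = ln[tan(π/4+φ₂/2)/tan(π/4+φ₁/2)] = +0.3599;  Δφ = +0.3580 rad,  Δλ = +0.3749 rad
q = Δφ/Δψ = 0.9946
d = R·√(Δφ² + q²Δλ²) = 6363·0.51690 = 3289 km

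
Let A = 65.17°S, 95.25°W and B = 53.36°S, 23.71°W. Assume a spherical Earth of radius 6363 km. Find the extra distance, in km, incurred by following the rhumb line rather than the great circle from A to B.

207 km

Great circle: cos σ = sin φ₁ sin φ₂ + cos φ₁ cos φ₂ cos Δλ,  σ = 0.6308 rad → d_gc = 4013.54 km
Rhumb line: Δψ = +0.4082, q = Δφ/Δψ = 0.5050, d_rh = R√(Δφ²+q²Δλ²) = 4220.97 km
Excess = 4220.97 − 4013.54 = 207.43 ≈ 207 km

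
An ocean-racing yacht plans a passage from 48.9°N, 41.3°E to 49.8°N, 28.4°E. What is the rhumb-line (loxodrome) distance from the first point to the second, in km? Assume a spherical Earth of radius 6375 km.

940 km

Δψ = ln[tan(π/4+φ₂/2)/tan(π/4+φ₁/2)] = +0.0241;  Δφ = +0.0157 rad,  Δλ = -0.2251 rad
q = Δφ/Δψ = 0.6514
d = R·√(Δφ² + q²Δλ²) = 6375·0.14750 = 940 km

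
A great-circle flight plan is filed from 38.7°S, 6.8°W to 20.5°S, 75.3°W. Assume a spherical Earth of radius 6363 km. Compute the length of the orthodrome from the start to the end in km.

cos σ = sin φ₁ sin φ₂ + cos φ₁ cos φ₂ cos Δλ
      = sin(-38.70°)sin(-20.50°) + cos(-38.70°)cos(-20.50°)cos(-68.50°) = 0.4869
σ = 60.864° → d = Rσ = 6363·1.06228 = 6759 km

6759 km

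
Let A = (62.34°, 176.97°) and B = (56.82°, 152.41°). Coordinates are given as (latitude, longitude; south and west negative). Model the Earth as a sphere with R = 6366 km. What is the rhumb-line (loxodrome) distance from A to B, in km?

Δψ = ln[tan(π/4+φ₂/2)/tan(π/4+φ₁/2)] = -0.1908;  Δφ = -0.0963 rad,  Δλ = -0.4287 rad
q = Δφ/Δψ = 0.5050
d = R·√(Δφ² + q²Δλ²) = 6366·0.23694 = 1508 km

1508 km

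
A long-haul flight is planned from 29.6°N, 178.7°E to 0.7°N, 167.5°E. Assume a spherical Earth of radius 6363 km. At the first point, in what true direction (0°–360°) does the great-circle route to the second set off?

N = sin Δλ·cos φ₂ = -0.1942;  D = cos φ₁ sin φ₂ − sin φ₁ cos φ₂ cos Δλ = -0.4739
initial course = atan2(N, D) = 202.29°

202.3°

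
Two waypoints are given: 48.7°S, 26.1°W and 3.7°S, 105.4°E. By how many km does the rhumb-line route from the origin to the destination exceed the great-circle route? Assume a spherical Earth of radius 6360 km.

Great circle: cos σ = sin φ₁ sin φ₂ + cos φ₁ cos φ₂ cos Δλ,  σ = 1.9692 rad → d_gc = 12524.0 km
Rhumb line: Δψ = +0.9112, q = Δφ/Δψ = 0.8619, d_rh = R√(Δφ²+q²Δλ²) = 13536.6 km
Excess = 13536.6 − 12524.0 = 1012.6 ≈ 1013 km

1013 km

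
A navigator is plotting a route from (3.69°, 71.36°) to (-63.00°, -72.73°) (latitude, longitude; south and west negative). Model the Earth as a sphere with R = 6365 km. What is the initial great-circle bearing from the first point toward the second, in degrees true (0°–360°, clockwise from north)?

θ = atan2( sin Δλ·cos φ₂ ,  cos φ₁ sin φ₂ − sin φ₁ cos φ₂ cos Δλ )
  = atan2(-0.2663, -0.8655) = 197.10°

197.1°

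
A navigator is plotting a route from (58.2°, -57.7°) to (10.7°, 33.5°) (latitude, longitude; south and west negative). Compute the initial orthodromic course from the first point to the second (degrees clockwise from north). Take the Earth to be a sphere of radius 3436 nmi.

θ = atan2( sin Δλ·cos φ₂ ,  cos φ₁ sin φ₂ − sin φ₁ cos φ₂ cos Δλ )
  = atan2(+0.9824, +0.1153) = 83.30°

83.3°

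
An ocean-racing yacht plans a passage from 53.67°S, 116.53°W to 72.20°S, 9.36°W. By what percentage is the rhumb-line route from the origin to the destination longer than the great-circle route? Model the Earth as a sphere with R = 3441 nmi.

13.3%

Great circle: σ = 0.7762 rad → d_gc = Rσ = 2670.9 nmi
Rhumb: Δφ = -0.3234, Δλ = +1.8705, Δψ = -0.7397, q = Δφ/Δψ = 0.4372 → d_rh = R√(Δφ²+q²Δλ²) = 3026.2 nmi
Excess = (3026.2 − 2670.9) / 2670.9 = 355.3 / 2670.9 = 13.30% ≈ 13.3%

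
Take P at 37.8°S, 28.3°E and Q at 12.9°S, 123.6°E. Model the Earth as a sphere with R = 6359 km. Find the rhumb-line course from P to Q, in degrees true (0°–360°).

Meridional parts: M(φ₁)=-0.7136, M(φ₂)=-0.2271 → ΔM = +0.4865;  Δλ = +1.6633 rad
tan C = Δλ / ΔM = +3.4190 → C = 73.70°

73.7°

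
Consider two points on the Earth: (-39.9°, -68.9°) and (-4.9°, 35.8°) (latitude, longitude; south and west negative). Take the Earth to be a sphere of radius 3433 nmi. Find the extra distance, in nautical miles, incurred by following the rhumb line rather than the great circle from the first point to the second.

180 nmi

Great circle: cos σ = sin φ₁ sin φ₂ + cos φ₁ cos φ₂ cos Δλ,  σ = 1.7104 rad → d_gc = 5871.9 nmi
Rhumb line: Δψ = +0.6750, q = Δφ/Δψ = 0.9050, d_rh = R√(Δφ²+q²Δλ²) = 6052.1 nmi
Excess = 6052.1 − 5871.9 = 180.2 ≈ 180 nmi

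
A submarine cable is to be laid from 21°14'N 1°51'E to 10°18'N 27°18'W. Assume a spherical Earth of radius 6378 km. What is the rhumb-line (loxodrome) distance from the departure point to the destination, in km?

3346 km

Rhumb course C = atan2(Δλ, Δψ) with Δψ = ln[tan(π/4+φ₂/2)/tan(π/4+φ₁/2)] = -0.1986, Δλ = -0.5088 → C = 248.67°
d = R·|Δφ| / |cos C| = 6378·0.19082 / 0.36369 = 3346 km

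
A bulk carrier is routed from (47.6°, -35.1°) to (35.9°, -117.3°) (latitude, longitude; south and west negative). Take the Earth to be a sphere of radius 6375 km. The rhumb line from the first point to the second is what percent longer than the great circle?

Great circle: σ = 1.0389 rad → d_gc = Rσ = 6623.2 km
Rhumb: Δφ = -0.2042, Δλ = -1.4347, Δψ = -0.2750, q = Δφ/Δψ = 0.7427 → d_rh = R√(Δφ²+q²Δλ²) = 6916.2 km
Excess = (6916.2 − 6623.2) / 6623.2 = 293.0 / 6623.2 = 4.42% ≈ 4.4%

4.4%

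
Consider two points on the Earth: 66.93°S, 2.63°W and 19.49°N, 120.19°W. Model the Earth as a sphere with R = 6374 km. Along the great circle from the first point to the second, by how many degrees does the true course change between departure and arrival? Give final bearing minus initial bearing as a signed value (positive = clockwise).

At departure: θ₁ = atan2(sin Δλ cos φ₂, cos φ₁ sin φ₂ − sin φ₁ cos φ₂ cos Δλ) = 252.06°
At arrival: θ₂ = atan2(sin Δλ cos φ₁, −cos φ₂ sin φ₁ + sin φ₂ cos φ₁ cos Δλ) = 336.70°
Δθ = θ₂ − θ₁ = +84.6°

+84.6°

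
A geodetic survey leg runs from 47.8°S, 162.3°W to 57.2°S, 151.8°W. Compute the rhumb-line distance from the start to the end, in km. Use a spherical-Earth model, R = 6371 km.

1262 km

Rhumb course C = atan2(Δλ, Δψ) with Δψ = ln[tan(π/4+φ₂/2)/tan(π/4+φ₁/2)] = -0.2708, Δλ = +0.1833 → C = 145.92°
d = R·|Δφ| / |cos C| = 6371·0.16406 / 0.82822 = 1262 km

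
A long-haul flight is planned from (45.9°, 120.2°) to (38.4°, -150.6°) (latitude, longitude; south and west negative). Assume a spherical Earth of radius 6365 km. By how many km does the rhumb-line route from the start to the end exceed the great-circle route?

Great circle: cos σ = sin φ₁ sin φ₂ + cos φ₁ cos φ₂ cos Δλ,  σ = 1.0999 rad → d_gc = 7000.9 km
Rhumb line: Δψ = -0.1769, q = Δφ/Δψ = 0.7400, d_rh = R√(Δφ²+q²Δλ²) = 7379.9 km
Excess = 7379.9 − 7000.9 = 379.0 ≈ 379 km

379 km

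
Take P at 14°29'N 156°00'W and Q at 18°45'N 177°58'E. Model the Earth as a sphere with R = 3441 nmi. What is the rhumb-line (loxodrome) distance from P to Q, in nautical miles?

1520 nmi

Rhumb course C = atan2(Δλ, Δψ) with Δψ = ln[tan(π/4+φ₂/2)/tan(π/4+φ₁/2)] = +0.0777, Δλ = -0.4544 → C = 279.71°
d = R·|Δφ| / |cos C| = 3441·0.07447 / 0.16863 = 1520 nmi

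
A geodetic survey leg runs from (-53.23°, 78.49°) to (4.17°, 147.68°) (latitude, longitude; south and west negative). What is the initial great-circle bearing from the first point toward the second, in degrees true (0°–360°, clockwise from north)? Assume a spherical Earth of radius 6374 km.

70.7°

θ = atan2( sin Δλ·cos φ₂ ,  cos φ₁ sin φ₂ − sin φ₁ cos φ₂ cos Δλ )
  = atan2(+0.9323, +0.3274) = 70.65°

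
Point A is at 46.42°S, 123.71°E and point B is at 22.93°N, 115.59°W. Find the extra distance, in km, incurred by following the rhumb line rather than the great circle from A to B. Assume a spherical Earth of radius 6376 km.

Great circle: cos σ = sin φ₁ sin φ₂ + cos φ₁ cos φ₂ cos Δλ,  σ = 2.2223 rad → d_gc = 14169.3 km
Rhumb line: Δψ = +1.3282, q = Δφ/Δψ = 0.9113, d_rh = R√(Δφ²+q²Δλ²) = 14470.1 km
Excess = 14470.1 − 14169.3 = 300.8 ≈ 301 km

301 km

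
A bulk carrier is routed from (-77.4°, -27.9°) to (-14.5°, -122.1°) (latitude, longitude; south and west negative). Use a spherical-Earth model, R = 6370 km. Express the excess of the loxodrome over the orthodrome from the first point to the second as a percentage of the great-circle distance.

Great circle: σ = 1.3399 rad → d_gc = Rσ = 8535.0 km
Rhumb: Δφ = +1.0978, Δλ = -1.6441, Δψ = +1.9478, q = Δφ/Δψ = 0.5636 → d_rh = R√(Δφ²+q²Δλ²) = 9151.2 km
Excess = (9151.2 − 8535.0) / 8535.0 = 616.2 / 8535.0 = 7.22% ≈ 7.2%

7.2%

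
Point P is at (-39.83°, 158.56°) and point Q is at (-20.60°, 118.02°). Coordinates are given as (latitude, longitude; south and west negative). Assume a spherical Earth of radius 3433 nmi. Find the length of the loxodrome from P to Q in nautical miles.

Δψ = ln[tan(π/4+φ₂/2)/tan(π/4+φ₁/2)] = +0.3915;  Δφ = +0.3356 rad,  Δλ = -0.7076 rad
q = Δφ/Δψ = 0.8573
d = R·√(Δφ² + q²Δλ²) = 3433·0.69324 = 2380 nmi

2380 nmi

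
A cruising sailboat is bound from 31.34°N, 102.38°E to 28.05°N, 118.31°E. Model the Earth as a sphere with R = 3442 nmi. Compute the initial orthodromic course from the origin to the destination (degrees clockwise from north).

99.3°

θ = atan2( sin Δλ·cos φ₂ ,  cos φ₁ sin φ₂ − sin φ₁ cos φ₂ cos Δλ )
  = atan2(+0.2422, -0.0398) = 99.32°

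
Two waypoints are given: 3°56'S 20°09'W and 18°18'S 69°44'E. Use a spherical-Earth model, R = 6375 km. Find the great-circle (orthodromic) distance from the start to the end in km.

9864 km

Haversine: a = sin²(Δφ/2)+cos φ₁ cos φ₂ sin²(Δλ/2) = 0.48827;  σ = 2·atan2(√a,√(1−a))
σ = 88.655° → d = Rσ = 6375·1.54733 = 9864 km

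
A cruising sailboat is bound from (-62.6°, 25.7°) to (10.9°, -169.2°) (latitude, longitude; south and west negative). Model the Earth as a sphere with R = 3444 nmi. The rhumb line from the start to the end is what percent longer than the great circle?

Great circle: σ = 2.2200 rad → d_gc = Rσ = 7645.8 nmi
Rhumb: Δφ = +1.2828, Δλ = +2.8815, Δψ = +1.6029, q = Δφ/Δψ = 0.8003 → d_rh = R√(Δφ²+q²Δλ²) = 9088.3 nmi
Excess = (9088.3 − 7645.8) / 7645.8 = 1442.5 / 7645.8 = 18.87% ≈ 18.9%

18.9%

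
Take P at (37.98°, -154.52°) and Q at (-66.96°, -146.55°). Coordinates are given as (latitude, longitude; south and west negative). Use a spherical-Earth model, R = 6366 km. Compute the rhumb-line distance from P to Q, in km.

11681 km

Δψ = ln[tan(π/4+φ₂/2)/tan(π/4+φ₁/2)] = -2.3081;  Δφ = -1.8315 rad,  Δλ = +0.1391 rad
q = Δφ/Δψ = 0.7935
d = R·√(Δφ² + q²Δλ²) = 6366·1.83487 = 11681 km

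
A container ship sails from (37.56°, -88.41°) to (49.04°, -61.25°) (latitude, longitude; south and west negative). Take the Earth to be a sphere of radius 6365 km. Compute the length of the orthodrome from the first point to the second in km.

2519 km

cos σ = sin φ₁ sin φ₂ + cos φ₁ cos φ₂ cos Δλ
      = sin(37.56°)sin(49.04°) + cos(37.56°)cos(49.04°)cos(27.16°) = 0.9227
σ = 22.677° → d = Rσ = 6365·0.39578 = 2519 km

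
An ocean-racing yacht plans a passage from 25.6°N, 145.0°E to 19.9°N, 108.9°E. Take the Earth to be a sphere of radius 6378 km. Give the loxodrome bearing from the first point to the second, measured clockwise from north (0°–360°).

260.3°

Meridional parts: M(φ₁)=+0.4625, M(φ₂)=+0.3545 → ΔM = -0.1079;  Δλ = -0.6301 rad
tan C = Δλ / ΔM = +5.8373 → C = 260.28°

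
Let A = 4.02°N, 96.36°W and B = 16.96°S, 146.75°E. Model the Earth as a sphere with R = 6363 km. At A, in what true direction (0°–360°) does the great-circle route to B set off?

θ = atan2( sin Δλ·cos φ₂ ,  cos φ₁ sin φ₂ − sin φ₁ cos φ₂ cos Δλ )
  = atan2(-0.8531, -0.2607) = 253.01°

253.0°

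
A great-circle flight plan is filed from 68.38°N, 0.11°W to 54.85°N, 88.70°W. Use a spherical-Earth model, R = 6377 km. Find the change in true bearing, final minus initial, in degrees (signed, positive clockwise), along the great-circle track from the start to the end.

-81.7°

Initial bearing θ₁ = atan2(sin Δλ cos φ₂, cos φ₁ sin φ₂ − sin φ₁ cos φ₂ cos Δλ) = 296.59°
Final bearing θ₂ = (initial bearing from the destination back to the start) + 180° = 214.91°
Δθ = θ₂ − θ₁ = -81.7°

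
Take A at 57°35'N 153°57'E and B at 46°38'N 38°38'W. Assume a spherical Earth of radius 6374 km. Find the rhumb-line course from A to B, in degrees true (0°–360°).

96.1°

Meridional parts: M(φ₁)=+1.2355, M(φ₂)=+0.9223 → ΔM = -0.3132;  Δλ = +2.9220 rad
tan C = Δλ / ΔM = -9.3283 → C = 96.12°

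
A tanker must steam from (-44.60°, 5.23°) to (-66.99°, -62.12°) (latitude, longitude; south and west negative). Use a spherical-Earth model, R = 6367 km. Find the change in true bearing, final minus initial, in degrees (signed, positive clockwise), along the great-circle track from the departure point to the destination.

Initial bearing θ₁ = atan2(sin Δλ cos φ₂, cos φ₁ sin φ₂ − sin φ₁ cos φ₂ cos Δλ) = 213.28°
Final bearing θ₂ = (initial bearing from the destination back to the start) + 180° = 271.92°
Δθ = θ₂ − θ₁ = +58.6°

+58.6°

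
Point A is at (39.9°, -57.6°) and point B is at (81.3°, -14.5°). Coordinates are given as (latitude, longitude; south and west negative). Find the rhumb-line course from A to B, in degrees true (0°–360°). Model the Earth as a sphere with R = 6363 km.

22.5°

Meridional parts: M(φ₁)=+0.7606, M(φ₂)=+2.5761 → ΔM = +1.8155;  Δλ = +0.7522 rad
tan C = Δλ / ΔM = +0.4143 → C = 22.51°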